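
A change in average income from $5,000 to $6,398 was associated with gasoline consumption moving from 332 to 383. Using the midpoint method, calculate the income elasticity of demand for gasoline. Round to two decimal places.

%ΔQ = (383 − 332)/[(332+383)/2] = 51/357.5 ≈ 0.1427.
%ΔM = (6,398 − 5,000)/[(5,000+6,398)/2] = 1398/5699 ≈ 0.2453.
E_I = %ΔQ/%ΔM ≈ 0.58.
E_I ∈ (0,1): normal good (necessity).

0.58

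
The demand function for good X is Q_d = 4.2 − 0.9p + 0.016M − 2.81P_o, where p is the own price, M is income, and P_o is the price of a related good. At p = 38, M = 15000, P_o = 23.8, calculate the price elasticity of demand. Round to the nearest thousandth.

At the given point, Q_d = 4.2 − 0.9(38) + 0.016(15000) − 2.81(23.8) = 4.2 − 34.2 + 240 − 66.878 = 143.122.
∂Q_d/∂p = −0.9, so E_p = (−0.9)·(38/143.122) ≈ -0.239.
|E_p| < 1: demand is inelastic.

-0.239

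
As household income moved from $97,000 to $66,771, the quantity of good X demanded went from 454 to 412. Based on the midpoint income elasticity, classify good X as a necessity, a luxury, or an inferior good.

%ΔQ = (412 − 454)/[(454+412)/2] = -42/433 ≈ -0.0970.
%ΔY = (66,771 − 97,000)/[(97,000+66,771)/2] = -30229/81885.5 ≈ -0.3692.
E_I = %ΔQ/%ΔY ≈ 0.263.
E_I ∈ (0,1): normal good (necessity).

necessity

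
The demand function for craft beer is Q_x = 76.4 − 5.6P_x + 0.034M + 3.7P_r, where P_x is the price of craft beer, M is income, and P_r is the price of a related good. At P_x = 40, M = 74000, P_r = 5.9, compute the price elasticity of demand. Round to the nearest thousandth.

-0.094

At the given point, Q_x = 76.4 − 5.6(40) + 0.034(74000) + 3.7(5.9) = 76.4 − 224 + 2516 + 21.83 = 2390.23.
∂Q_x/∂P_x = −5.6, so E_p = (−5.6)·(40/2390.23) ≈ -0.094.
|E_p| < 1: demand is inelastic.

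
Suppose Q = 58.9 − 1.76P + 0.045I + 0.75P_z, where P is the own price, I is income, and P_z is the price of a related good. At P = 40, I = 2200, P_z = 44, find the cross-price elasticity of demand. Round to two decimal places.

Substituting, Q = 58.9 − 1.76(40) + 0.045(2200) + 0.75(44) = 58.9 − 70.4 + 99 + 33 = 120.5.
∂Q/∂P_z = +0.75, so E_xy = 0.75·(44/120.5) ≈ 0.27.
E_xy > 0: the goods are substitutes.

0.27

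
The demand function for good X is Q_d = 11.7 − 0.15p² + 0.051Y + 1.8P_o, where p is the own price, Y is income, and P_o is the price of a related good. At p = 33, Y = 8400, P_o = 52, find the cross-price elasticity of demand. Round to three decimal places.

Q_d = 11.7 − 0.15(33)² + 0.051(8400) + 1.8(52) = 11.7 − 163.35 + 428.4 + 93.6 = 370.35.
∂Q_d/∂P_o = +1.8, so E_xy = 1.8·(52/370.35) ≈ 0.253.
E_xy > 0: the goods are substitutes.

0.253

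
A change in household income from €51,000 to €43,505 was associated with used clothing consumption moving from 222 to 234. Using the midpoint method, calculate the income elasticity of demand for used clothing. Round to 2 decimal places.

%ΔQ = (234 − 222)/[(222+234)/2] = 12/228 ≈ 0.0526.
%ΔI = (43,505 − 51,000)/[(51,000+43,505)/2] = -7495/47252.5 ≈ -0.1586.
E_I = %ΔQ/%ΔI ≈ -0.33.
E_I < 0: inferior good.

-0.33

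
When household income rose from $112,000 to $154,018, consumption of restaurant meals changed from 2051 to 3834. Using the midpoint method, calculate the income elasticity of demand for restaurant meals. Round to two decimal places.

%ΔQ = (3834 − 2051)/[(2051+3834)/2] = 1783/2942.5 ≈ 0.6059.
%ΔI = (154,018 − 112,000)/[(112,000+154,018)/2] = 42018/133009 ≈ 0.3159.
E_I = %ΔQ/%ΔI ≈ 1.92.
E_I > 1: normal good (luxury).

1.92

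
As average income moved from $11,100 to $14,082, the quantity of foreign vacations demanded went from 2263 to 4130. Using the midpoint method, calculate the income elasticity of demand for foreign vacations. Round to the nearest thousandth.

2.466

%ΔQ = (4130 − 2263)/[(2263+4130)/2] = 1867/3196.5 ≈ 0.5841.
%ΔI = (14,082 − 11,100)/[(11,100+14,082)/2] = 2982/12591 ≈ 0.2368.
E_I = %ΔQ/%ΔI ≈ 2.466.
E_I > 1: normal good (luxury).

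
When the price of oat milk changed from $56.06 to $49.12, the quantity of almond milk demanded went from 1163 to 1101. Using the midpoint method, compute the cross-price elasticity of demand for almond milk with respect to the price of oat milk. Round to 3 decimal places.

%ΔQ_x = (1101 − 1163)/[(1163+1101)/2] = -62/1132 ≈ -0.0548.
%ΔP_y = (49.12 − 56.06)/[(56.06+49.12)/2] ≈ -0.1320.
E_xy = -0.0548/-0.1320 ≈ 0.415.
E_xy > 0, so almond milk and oat milk are substitutes.

0.415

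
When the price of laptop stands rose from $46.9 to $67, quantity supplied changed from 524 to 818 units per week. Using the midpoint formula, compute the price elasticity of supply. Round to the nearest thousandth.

1.241

%Δq = (818 − 524)/[(524 + 818)/2] = 294/671 ≈ 0.4382.
%ΔP = (67 − 46.9)/[(46.9 + 67)/2] = 20.1/56.95 ≈ 0.3529.
Arc elasticity E = %Δq/%ΔP ≈ 0.4382/0.3529 ≈ 1.241.
|E| > 1: supply is elastic over this range.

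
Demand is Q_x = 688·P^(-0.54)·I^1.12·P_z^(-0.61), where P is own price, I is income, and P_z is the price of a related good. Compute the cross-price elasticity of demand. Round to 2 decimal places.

-0.61

For a Cobb–Douglas (constant-elasticity) form Q_x = A·P_z^α·…, the elasticity with respect to P_z equals the exponent α at every point.
Here the exponent on P_z is -0.61, so the cross-price elasticity of demand is -0.61.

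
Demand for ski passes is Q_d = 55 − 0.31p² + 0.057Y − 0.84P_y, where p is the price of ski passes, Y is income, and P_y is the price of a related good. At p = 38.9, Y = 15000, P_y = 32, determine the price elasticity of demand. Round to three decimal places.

-2.266

Substituting, Q_d = 55 − 0.31(38.9)² + 0.057(15000) − 0.84(32) = 55 − 469.0951 + 855 − 26.88 = 414.0249.
∂Q_d/∂p = −2·0.31·p = -24.118, so E_p = -24.118·(38.9/414.0249) ≈ -2.266.
|E_p| > 1: demand is elastic.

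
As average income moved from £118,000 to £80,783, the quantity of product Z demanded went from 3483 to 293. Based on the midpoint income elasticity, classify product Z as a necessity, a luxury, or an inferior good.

luxury

%ΔQ = (293 − 3483)/[(3483+293)/2] = -3190/1888 ≈ -1.6896.
%ΔM = (80,783 − 118,000)/[(118,000+80,783)/2] = -37217/99391.5 ≈ -0.3744.
E_I = %ΔQ/%ΔM ≈ 4.512.
E_I > 1: normal good (luxury).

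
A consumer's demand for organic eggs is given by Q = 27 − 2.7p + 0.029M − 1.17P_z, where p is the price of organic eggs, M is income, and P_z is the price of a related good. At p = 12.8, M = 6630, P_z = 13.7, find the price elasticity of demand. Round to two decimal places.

-0.20

At the given point, Q = 27 − 2.7(12.8) + 0.029(6630) − 1.17(13.7) = 27 − 34.56 + 192.27 − 16.029 = 168.681.
∂Q/∂p = −2.7, so E_p = (−2.7)·(12.8/168.681) ≈ -0.20.
|E_p| < 1: demand is inelastic.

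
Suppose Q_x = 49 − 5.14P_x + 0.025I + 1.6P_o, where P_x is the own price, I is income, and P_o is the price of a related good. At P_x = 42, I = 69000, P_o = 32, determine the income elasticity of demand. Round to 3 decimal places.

1.072

Q_x = 49 − 5.14(42) + 0.025(69000) + 1.6(32) = 49 − 215.88 + 1725 + 51.2 = 1609.32.
∂Q_x/∂I = +0.025, so E_I = 0.025·(69000/1609.32) ≈ 1.072.
E_I > 1: normal good (luxury).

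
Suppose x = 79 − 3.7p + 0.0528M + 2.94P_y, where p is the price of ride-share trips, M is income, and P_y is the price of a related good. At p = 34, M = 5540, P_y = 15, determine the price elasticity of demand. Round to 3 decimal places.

-0.434

Evaluating quantity at (p, M, P_y) gives x = 79 − 3.7(34) + 0.0528(5540) + 2.94(15) = 79 − 125.8 + 292.512 + 44.1 = 289.812.
∂x/∂p = −3.7, so E_p = (−3.7)·(34/289.812) ≈ -0.434.
|E_p| < 1: demand is inelastic.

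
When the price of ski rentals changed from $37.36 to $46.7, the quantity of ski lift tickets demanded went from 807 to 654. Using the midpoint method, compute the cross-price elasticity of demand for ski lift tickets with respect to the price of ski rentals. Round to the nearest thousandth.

%ΔQ_x = (654 − 807)/[(807+654)/2] = -153/730.5 ≈ -0.2094.
%ΔP_y = (46.7 − 37.36)/[(37.36+46.7)/2] ≈ 0.2222.
E_xy = -0.2094/0.2222 ≈ -0.943.
E_xy < 0, so ski lift tickets and ski rentals are complements.

-0.943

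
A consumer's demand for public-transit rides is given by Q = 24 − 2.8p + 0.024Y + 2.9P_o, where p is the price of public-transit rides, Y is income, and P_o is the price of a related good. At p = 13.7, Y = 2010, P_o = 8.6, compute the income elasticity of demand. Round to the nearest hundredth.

First evaluate Q: 24 − 2.8(13.7) + 0.024(2010) + 2.9(8.6) = 24 − 38.36 + 48.24 + 24.94 = 58.82.
∂Q/∂Y = +0.024, so E_I = 0.024·(2010/58.82) ≈ 0.82.
E_I ∈ (0,1): normal good (necessity).

0.82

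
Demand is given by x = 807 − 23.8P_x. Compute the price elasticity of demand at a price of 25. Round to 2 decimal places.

-2.81

At P_x = 25, x = 212.
dx/dP_x = −23.8.
Point elasticity E = (dx/dP_x)·(P_x/x) = -23.8 × 25/212 ≈ -2.81.
|E| > 1, so demand is elastic at this price.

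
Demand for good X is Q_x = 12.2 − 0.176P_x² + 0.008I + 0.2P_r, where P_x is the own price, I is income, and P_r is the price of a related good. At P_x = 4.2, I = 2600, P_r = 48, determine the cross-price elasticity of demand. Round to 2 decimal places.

Evaluating quantity at (P_x, I, P_r) gives Q_x = 12.2 − 0.176(4.2)² + 0.008(2600) + 0.2(48) = 12.2 − 3.1046 + 20.8 + 9.6 = 39.4954.
∂Q_x/∂P_r = +0.2, so E_xy = 0.2·(48/39.4954) ≈ 0.24.
E_xy > 0: the goods are substitutes.

0.24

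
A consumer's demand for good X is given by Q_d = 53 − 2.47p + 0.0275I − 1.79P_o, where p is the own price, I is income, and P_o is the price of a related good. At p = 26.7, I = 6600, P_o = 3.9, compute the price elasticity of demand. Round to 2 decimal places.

-0.41

Q_d = 53 − 2.47(26.7) + 0.0275(6600) − 1.79(3.9) = 53 − 65.949 + 181.5 − 6.981 = 161.57.
∂Q_d/∂p = −2.47, so E_p = (−2.47)·(26.7/161.57) ≈ -0.41.
|E_p| < 1: demand is inelastic.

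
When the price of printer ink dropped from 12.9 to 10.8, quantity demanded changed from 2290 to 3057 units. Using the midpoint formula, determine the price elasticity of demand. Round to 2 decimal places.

%Δq = (3057 − 2290)/[(2290 + 3057)/2] = 767/2673.5 ≈ 0.2869.
%Δp = (10.8 − 12.9)/[(12.9 + 10.8)/2] = -2.1/11.85 ≈ -0.1772.
Arc elasticity E = %Δq/%Δp ≈ 0.2869/-0.1772 ≈ -1.62.
|E| > 1: demand is elastic over this range.

-1.62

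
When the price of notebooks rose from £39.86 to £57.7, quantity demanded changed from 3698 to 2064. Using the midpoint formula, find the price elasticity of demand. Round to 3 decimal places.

%ΔQ = (2064 − 3698)/[(3698 + 2064)/2] = -1634/2881 ≈ -0.5672.
%Δp = (57.7 − 39.86)/[(39.86 + 57.7)/2] = 17.84/48.78 ≈ 0.3657.
Arc elasticity E = %ΔQ/%Δp ≈ -0.5672/0.3657 ≈ -1.551.
|E| > 1: demand is elastic over this range.

-1.551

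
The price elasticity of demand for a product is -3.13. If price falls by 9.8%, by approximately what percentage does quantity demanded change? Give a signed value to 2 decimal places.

%ΔQ ≈ E × %ΔP = (-3.13) × (-9.8%) ≈ 30.67%.

30.67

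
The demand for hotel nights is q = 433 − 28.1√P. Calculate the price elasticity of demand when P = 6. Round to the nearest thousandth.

At P = 6, q = 364.1693.
dq/dP = −28.1/(2√P) = −28.1/(2·2.4495).
Point elasticity E = (dq/dP)·(P/q) = -5.7359 × 6/364.1693 ≈ -0.095.
|E| < 1, so demand is inelastic at this price.

-0.095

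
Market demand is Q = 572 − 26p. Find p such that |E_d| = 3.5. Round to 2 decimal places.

Set −bp/(a − bp) = −3.5 ⇒ bp = 3.5(a − bp) ⇒ bp(1+3.5) = 3.5·a.
p = 3.5·572/(26·4.5) ≈ 17.11.

17.11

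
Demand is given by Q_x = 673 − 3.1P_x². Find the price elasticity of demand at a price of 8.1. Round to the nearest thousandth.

-0.866

At P_x = 8.1, Q_x = 469.609.
dQ_x/dP_x = −2·3.1·P_x = −50.22.
Point elasticity E = (dQ_x/dP_x)·(P_x/Q_x) = -50.22 × 8.1/469.609 ≈ -0.866.
|E| < 1, so demand is inelastic at this price.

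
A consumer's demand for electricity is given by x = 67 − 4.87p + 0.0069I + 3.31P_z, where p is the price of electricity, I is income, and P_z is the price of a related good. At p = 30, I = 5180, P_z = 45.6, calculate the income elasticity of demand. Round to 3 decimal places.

x = 67 − 4.87(30) + 0.0069(5180) + 3.31(45.6) = 67 − 146.1 + 35.742 + 150.936 = 107.578.
∂x/∂I = +0.0069, so E_I = 0.0069·(5180/107.578) ≈ 0.332.
E_I ∈ (0,1): normal good (necessity).

0.332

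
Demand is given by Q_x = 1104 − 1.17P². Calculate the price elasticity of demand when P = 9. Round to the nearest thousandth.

-0.188

At P = 9, Q_x = 1009.23.
dQ_x/dP = −2·1.17·P = −21.06.
Point elasticity E = (dQ_x/dP)·(P/Q_x) = -21.06 × 9/1009.23 ≈ -0.188.
|E| < 1, so demand is inelastic at this price.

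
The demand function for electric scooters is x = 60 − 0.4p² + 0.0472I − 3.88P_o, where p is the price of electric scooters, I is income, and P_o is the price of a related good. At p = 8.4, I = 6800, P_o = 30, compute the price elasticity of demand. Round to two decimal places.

-0.24

Evaluating quantity at (p, I, P_o) gives x = 60 − 0.4(8.4)² + 0.0472(6800) − 3.88(30) = 60 − 28.224 + 320.96 − 116.4 = 236.336.
∂x/∂p = −2·0.4·p = -6.72, so E_p = -6.72·(8.4/236.336) ≈ -0.24.
|E_p| < 1: demand is inelastic.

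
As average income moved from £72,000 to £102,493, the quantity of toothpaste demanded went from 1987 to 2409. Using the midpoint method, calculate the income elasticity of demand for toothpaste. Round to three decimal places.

%ΔQ = (2409 − 1987)/[(1987+2409)/2] = 422/2198 ≈ 0.1920.
%ΔI = (102,493 − 72,000)/[(72,000+102,493)/2] = 30493/87246.5 ≈ 0.3495.
E_I = %ΔQ/%ΔI ≈ 0.549.
E_I ∈ (0,1): normal good (necessity).

0.549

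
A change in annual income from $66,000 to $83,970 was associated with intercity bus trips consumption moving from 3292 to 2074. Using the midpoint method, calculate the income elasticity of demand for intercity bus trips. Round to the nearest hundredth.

-1.89

%ΔQ = (2074 − 3292)/[(3292+2074)/2] = -1218/2683 ≈ -0.4540.
%ΔY = (83,970 − 66,000)/[(66,000+83,970)/2] = 17970/74985 ≈ 0.2396.
E_I = %ΔQ/%ΔY ≈ -1.89.
E_I < 0: inferior good.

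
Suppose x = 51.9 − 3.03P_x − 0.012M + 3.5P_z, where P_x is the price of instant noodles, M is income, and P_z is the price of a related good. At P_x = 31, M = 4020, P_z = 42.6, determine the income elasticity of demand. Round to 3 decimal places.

Evaluating quantity at (P_x, M, P_z) gives x = 51.9 − 3.03(31) − 0.012(4020) + 3.5(42.6) = 51.9 − 93.93 − 48.24 + 149.1 = 58.83.
∂x/∂M = −0.012, so E_I = -0.012·(4020/58.83) ≈ -0.820.
E_I < 0: inferior good.

-0.820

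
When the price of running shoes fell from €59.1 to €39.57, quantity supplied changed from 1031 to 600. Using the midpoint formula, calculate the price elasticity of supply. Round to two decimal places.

1.34

%ΔQ = (600 − 1031)/[(1031 + 600)/2] = -431/815.5 ≈ -0.5285.
%Δp = (39.57 − 59.1)/[(59.1 + 39.57)/2] = -19.53/49.335 ≈ -0.3959.
Arc elasticity E = %ΔQ/%Δp ≈ -0.5285/-0.3959 ≈ 1.34.
|E| > 1: supply is elastic over this range.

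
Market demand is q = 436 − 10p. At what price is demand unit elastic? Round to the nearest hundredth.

21.80

For linear demand q = a − bp, E = −bp/(a − bp). |E| = 1 ⇒ bp = a − bp ⇒ p = a/(2b).
p = 436/(2·10) = 21.80.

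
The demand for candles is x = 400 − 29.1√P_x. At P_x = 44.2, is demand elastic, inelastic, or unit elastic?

inelastic

At P_x = 44.2, x = 206.5342.
dx/dP_x = −29.1/(2√P_x) = −29.1/(2·6.6483).
Point elasticity E = (dx/dP_x)·(P_x/x) = -2.1885 × 44.2/206.5342 ≈ -0.468.
|E| ≈ 0.468 < 1, so demand is inelastic.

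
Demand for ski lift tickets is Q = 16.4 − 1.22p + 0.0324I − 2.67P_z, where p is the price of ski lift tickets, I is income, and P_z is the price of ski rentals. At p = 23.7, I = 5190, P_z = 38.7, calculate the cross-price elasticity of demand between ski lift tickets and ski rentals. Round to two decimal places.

-1.98

At the given point, Q = 16.4 − 1.22(23.7) + 0.0324(5190) − 2.67(38.7) = 16.4 − 28.914 + 168.156 − 103.329 = 52.313.
∂Q/∂P_z = −2.67, so E_xy = -2.67·(38.7/52.313) ≈ -1.98.
E_xy < 0: the goods are complements.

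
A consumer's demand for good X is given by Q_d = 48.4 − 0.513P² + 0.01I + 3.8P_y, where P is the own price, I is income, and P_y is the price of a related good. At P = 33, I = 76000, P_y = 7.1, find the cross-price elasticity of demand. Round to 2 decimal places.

0.10

First evaluate Q_d: 48.4 − 0.513(33)² + 0.01(76000) + 3.8(7.1) = 48.4 − 558.657 + 760 + 26.98 = 276.723.
∂Q_d/∂P_y = +3.8, so E_xy = 3.8·(7.1/276.723) ≈ 0.10.
E_xy > 0: the goods are substitutes.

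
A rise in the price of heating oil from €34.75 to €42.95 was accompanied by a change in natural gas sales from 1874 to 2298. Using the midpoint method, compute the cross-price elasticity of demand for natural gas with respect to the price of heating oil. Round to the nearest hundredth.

%ΔQ_x = (2298 − 1874)/[(1874+2298)/2] = 424/2086 ≈ 0.2033.
%ΔP_y = (42.95 − 34.75)/[(34.75+42.95)/2] ≈ 0.2111.
E_xy = 0.2033/0.2111 ≈ 0.96.
E_xy > 0, so natural gas and heating oil are substitutes.

0.96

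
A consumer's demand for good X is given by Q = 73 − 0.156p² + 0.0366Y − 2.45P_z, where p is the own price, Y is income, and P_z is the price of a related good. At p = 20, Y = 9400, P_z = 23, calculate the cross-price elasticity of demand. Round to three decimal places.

At the given point, Q = 73 − 0.156(20)² + 0.0366(9400) − 2.45(23) = 73 − 62.4 + 344.04 − 56.35 = 298.29.
∂Q/∂P_z = −2.45, so E_xy = -2.45·(23/298.29) ≈ -0.189.
E_xy < 0: the goods are complements.

-0.189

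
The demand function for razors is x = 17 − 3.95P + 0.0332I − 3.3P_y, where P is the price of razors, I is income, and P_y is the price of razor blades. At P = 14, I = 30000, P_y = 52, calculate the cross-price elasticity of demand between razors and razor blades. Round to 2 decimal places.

-0.22

First evaluate x: 17 − 3.95(14) + 0.0332(30000) − 3.3(52) = 17 − 55.3 + 996 − 171.6 = 786.1.
∂x/∂P_y = −3.3, so E_xy = -3.3·(52/786.1) ≈ -0.22.
E_xy < 0: the goods are complements.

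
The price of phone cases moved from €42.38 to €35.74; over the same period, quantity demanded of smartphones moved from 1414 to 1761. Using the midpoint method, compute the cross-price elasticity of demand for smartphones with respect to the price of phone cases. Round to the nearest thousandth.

-1.286

%ΔQ_x = (1761 − 1414)/[(1414+1761)/2] = 347/1587.5 ≈ 0.2186.
%ΔP_y = (35.74 − 42.38)/[(42.38+35.74)/2] ≈ -0.1700.
E_xy = 0.2186/-0.1700 ≈ -1.286.
E_xy < 0, so smartphones and phone cases are complements.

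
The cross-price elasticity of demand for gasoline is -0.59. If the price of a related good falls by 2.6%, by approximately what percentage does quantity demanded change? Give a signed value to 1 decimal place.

1.5

%ΔQ ≈ E × %ΔP_y = (-0.59) × (-2.6%) ≈ 1.5%.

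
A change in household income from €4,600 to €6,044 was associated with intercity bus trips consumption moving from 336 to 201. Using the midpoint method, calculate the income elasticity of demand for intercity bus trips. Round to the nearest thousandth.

%ΔQ = (201 − 336)/[(336+201)/2] = -135/268.5 ≈ -0.5028.
%ΔM = (6,044 − 4,600)/[(4,600+6,044)/2] = 1444/5322 ≈ 0.2713.
E_I = %ΔQ/%ΔM ≈ -1.853.
E_I < 0: inferior good.

-1.853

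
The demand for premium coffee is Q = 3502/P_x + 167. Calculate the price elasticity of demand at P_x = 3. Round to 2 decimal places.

At P_x = 3, Q = 1334.3333.
dQ/dP_x = −3502/P_x² = −389.1111.
Point elasticity E = (dQ/dP_x)·(P_x/Q) = -389.1111 × 3/1334.3333 ≈ -0.87.
|E| < 1, so demand is inelastic at this price.

-0.87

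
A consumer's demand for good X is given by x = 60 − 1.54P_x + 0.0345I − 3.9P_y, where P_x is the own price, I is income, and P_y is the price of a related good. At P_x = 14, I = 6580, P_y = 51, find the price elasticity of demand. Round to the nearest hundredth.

-0.32

First evaluate x: 60 − 1.54(14) + 0.0345(6580) − 3.9(51) = 60 − 21.56 + 227.01 − 198.9 = 66.55.
∂x/∂P_x = −1.54, so E_p = (−1.54)·(14/66.55) ≈ -0.32.
|E_p| < 1: demand is inelastic.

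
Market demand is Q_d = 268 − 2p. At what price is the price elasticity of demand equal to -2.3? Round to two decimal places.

93.39

Set −bp/(a − bp) = −2.3 ⇒ bp = 2.3(a − bp) ⇒ bp(1+2.3) = 2.3·a.
p = 2.3·268/(2·3.3) ≈ 93.39.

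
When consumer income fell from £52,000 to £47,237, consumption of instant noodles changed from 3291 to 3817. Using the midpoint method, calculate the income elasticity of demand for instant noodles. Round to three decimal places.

%ΔQ = (3817 − 3291)/[(3291+3817)/2] = 526/3554 ≈ 0.1480.
%ΔI = (47,237 − 52,000)/[(52,000+47,237)/2] = -4763/49618.5 ≈ -0.0960.
E_I = %ΔQ/%ΔI ≈ -1.542.
E_I < 0: inferior good.

-1.542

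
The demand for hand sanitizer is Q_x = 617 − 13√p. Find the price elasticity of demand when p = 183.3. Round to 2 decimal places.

-0.20

At p = 183.3, Q_x = 440.9952.
dQ_x/dp = −13/(2√p) = −13/(2·13.5388).
Point elasticity E = (dQ_x/dp)·(p/Q_x) = -0.4801 × 183.3/440.9952 ≈ -0.20.
|E| < 1, so demand is inelastic at this price.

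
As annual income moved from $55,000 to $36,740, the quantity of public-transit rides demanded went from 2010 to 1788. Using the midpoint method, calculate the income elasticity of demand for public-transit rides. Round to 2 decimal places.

0.29

%ΔQ = (1788 − 2010)/[(2010+1788)/2] = -222/1899 ≈ -0.1169.
%ΔI = (36,740 − 55,000)/[(55,000+36,740)/2] = -18260/45870 ≈ -0.3981.
E_I = %ΔQ/%ΔI ≈ 0.29.
E_I ∈ (0,1): normal good (necessity).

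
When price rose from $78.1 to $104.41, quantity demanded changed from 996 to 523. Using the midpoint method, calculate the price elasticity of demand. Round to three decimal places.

-2.160

%Δq = (523 − 996)/[(996 + 523)/2] = -473/759.5 ≈ -0.6228.
%Δp = (104.41 − 78.1)/[(78.1 + 104.41)/2] = 26.31/91.255 ≈ 0.2883.
Arc elasticity E = %Δq/%Δp ≈ -0.6228/0.2883 ≈ -2.160.
|E| > 1: demand is elastic over this range.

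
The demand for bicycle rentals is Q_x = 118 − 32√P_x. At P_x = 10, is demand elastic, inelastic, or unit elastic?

elastic

At P_x = 10, Q_x = 16.8071.
dQ_x/dP_x = −32/(2√P_x) = −32/(2·3.1623).
Point elasticity E = (dQ_x/dP_x)·(P_x/Q_x) = -5.0596 × 10/16.8071 ≈ -3.010.
|E| ≈ 3.010 > 1, so demand is elastic.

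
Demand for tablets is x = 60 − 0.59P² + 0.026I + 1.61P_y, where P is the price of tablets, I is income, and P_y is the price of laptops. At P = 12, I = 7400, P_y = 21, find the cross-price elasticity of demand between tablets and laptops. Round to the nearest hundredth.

0.17

x = 60 − 0.59(12)² + 0.026(7400) + 1.61(21) = 60 − 84.96 + 192.4 + 33.81 = 201.25.
∂x/∂P_y = +1.61, so E_xy = 1.61·(21/201.25) ≈ 0.17.
E_xy > 0: the goods are substitutes.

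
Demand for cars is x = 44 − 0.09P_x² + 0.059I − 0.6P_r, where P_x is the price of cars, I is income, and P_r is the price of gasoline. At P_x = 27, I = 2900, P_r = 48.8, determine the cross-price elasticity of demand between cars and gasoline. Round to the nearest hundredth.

-0.24

First evaluate x: 44 − 0.09(27)² + 0.059(2900) − 0.6(48.8) = 44 − 65.61 + 171.1 − 29.28 = 120.21.
∂x/∂P_r = −0.6, so E_xy = -0.6·(48.8/120.21) ≈ -0.24.
E_xy < 0: the goods are complements.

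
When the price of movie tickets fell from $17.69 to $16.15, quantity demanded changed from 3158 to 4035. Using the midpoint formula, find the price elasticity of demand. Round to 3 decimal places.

-2.679

%Δq = (4035 − 3158)/[(3158 + 4035)/2] = 877/3596.5 ≈ 0.2438.
%ΔP = (16.15 − 17.69)/[(17.69 + 16.15)/2] = -1.54/16.92 ≈ -0.0910.
Arc elasticity E = %Δq/%ΔP ≈ 0.2438/-0.0910 ≈ -2.679.
|E| > 1: demand is elastic over this range.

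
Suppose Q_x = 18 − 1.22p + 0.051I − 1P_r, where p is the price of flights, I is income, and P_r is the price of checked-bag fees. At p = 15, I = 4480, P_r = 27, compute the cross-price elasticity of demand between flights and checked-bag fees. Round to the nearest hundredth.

-0.13

Substituting, Q_x = 18 − 1.22(15) + 0.051(4480) − 1(27) = 18 − 18.3 + 228.48 − 27 = 201.18.
∂Q_x/∂P_r = −1, so E_xy = -1·(27/201.18) ≈ -0.13.
E_xy < 0: the goods are complements.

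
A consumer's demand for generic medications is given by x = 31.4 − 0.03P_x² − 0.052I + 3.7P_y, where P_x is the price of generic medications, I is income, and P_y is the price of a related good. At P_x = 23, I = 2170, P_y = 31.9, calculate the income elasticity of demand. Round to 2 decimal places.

-5.45

Evaluating quantity at (P_x, I, P_y) gives x = 31.4 − 0.03(23)² − 0.052(2170) + 3.7(31.9) = 31.4 − 15.87 − 112.84 + 118.03 = 20.72.
∂x/∂I = −0.052, so E_I = -0.052·(2170/20.72) ≈ -5.45.
E_I < 0: inferior good.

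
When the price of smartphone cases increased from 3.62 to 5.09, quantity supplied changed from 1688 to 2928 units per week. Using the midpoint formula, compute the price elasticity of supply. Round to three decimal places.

1.592

%ΔQ = (2928 − 1688)/[(1688 + 2928)/2] = 1240/2308 ≈ 0.5373.
%ΔP = (5.09 − 3.62)/[(3.62 + 5.09)/2] = 1.47/4.355 ≈ 0.3375.
Arc elasticity E = %ΔQ/%ΔP ≈ 0.5373/0.3375 ≈ 1.592.
|E| > 1: supply is elastic over this range.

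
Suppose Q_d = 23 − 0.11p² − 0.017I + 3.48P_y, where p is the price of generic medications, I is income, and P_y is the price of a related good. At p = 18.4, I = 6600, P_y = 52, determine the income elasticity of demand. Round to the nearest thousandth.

At the given point, Q_d = 23 − 0.11(18.4)² − 0.017(6600) + 3.48(52) = 23 − 37.2416 − 112.2 + 180.96 = 54.5184.
∂Q_d/∂I = −0.017, so E_I = -0.017·(6600/54.5184) ≈ -2.058.
E_I < 0: inferior good.

-2.058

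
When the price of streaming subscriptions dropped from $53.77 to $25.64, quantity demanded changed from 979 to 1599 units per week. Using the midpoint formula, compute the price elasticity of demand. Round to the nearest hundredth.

%ΔQ = (1599 − 979)/[(979 + 1599)/2] = 620/1289 ≈ 0.4810.
%Δp = (25.64 − 53.77)/[(53.77 + 25.64)/2] = -28.13/39.705 ≈ -0.7085.
Arc elasticity E = %ΔQ/%Δp ≈ 0.4810/-0.7085 ≈ -0.68.
|E| < 1: demand is inelastic over this range.

-0.68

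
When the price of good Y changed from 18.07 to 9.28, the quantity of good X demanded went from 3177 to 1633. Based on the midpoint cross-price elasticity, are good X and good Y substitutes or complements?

%ΔQ_x = (1633 − 3177)/[(3177+1633)/2] = -1544/2405 ≈ -0.6420.
%ΔP_y = (9.28 − 18.07)/[(18.07+9.28)/2] ≈ -0.6428.
E_xy = -0.6420/-0.6428 ≈ 0.999.
E_xy > 0, so the goods are substitutes.

substitutes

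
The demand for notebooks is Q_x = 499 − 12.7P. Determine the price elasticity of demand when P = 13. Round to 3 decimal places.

-0.494

At P = 13, Q_x = 333.9.
dQ_x/dP = −12.7.
Point elasticity E = (dQ_x/dP)·(P/Q_x) = -12.7 × 13/333.9 ≈ -0.494.
|E| < 1, so demand is inelastic at this price.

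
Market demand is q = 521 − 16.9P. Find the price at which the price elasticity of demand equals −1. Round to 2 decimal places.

For linear demand q = a − bP, E = −bP/(a − bP). |E| = 1 ⇒ bP = a − bP ⇒ P = a/(2b).
P = 521/(2·16.9) ≈ 15.41.

15.41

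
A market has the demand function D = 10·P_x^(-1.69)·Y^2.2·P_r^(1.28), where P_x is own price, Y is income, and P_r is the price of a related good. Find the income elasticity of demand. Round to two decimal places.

For a Cobb–Douglas (constant-elasticity) form D = A·Y^α·…, the elasticity with respect to Y equals the exponent α at every point.
Here the exponent on Y is 2.2, so the income elasticity of demand is 2.20.

2.20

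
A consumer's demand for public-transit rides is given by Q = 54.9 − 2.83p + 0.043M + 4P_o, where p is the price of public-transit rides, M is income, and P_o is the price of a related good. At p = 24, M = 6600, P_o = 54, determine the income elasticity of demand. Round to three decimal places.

Substituting, Q = 54.9 − 2.83(24) + 0.043(6600) + 4(54) = 54.9 − 67.92 + 283.8 + 216 = 486.78.
∂Q/∂M = +0.043, so E_I = 0.043·(6600/486.78) ≈ 0.583.
E_I ∈ (0,1): normal good (necessity).

0.583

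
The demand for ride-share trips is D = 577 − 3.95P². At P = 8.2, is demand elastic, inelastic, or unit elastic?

At P = 8.2, D = 311.402.
dD/dP = −2·3.95·P = −64.78.
Point elasticity E = (dD/dP)·(P/D) = -64.78 × 8.2/311.402 ≈ -1.706.
|E| ≈ 1.706 > 1, so demand is elastic.

elastic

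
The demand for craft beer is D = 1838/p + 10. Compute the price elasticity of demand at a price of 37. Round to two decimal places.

-0.83

At p = 37, D = 59.6757.
dD/dp = −1838/p² = −1.3426.
Point elasticity E = (dD/dp)·(p/D) = -1.3426 × 37/59.6757 ≈ -0.83.
|E| < 1, so demand is inelastic at this price.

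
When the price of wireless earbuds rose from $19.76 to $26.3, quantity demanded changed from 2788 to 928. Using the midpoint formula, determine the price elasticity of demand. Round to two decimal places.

%Δq = (928 − 2788)/[(2788 + 928)/2] = -1860/1858 ≈ -1.0011.
%Δp = (26.3 − 19.76)/[(19.76 + 26.3)/2] = 6.54/23.03 ≈ 0.2840.
Arc elasticity E = %Δq/%Δp ≈ -1.0011/0.2840 ≈ -3.53.
|E| > 1: demand is elastic over this range.

-3.53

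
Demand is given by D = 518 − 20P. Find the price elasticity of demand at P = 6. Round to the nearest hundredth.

-0.30

At P = 6, D = 398.
dD/dP = −20.
Point elasticity E = (dD/dP)·(P/D) = -20 × 6/398 ≈ -0.30.
|E| < 1, so demand is inelastic at this price.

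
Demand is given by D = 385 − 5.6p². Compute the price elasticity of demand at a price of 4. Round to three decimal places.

-0.607

At p = 4, D = 295.4.
dD/dp = −2·5.6·p = −44.8.
Point elasticity E = (dD/dp)·(p/D) = -44.8 × 4/295.4 ≈ -0.607.
|E| < 1, so demand is inelastic at this price.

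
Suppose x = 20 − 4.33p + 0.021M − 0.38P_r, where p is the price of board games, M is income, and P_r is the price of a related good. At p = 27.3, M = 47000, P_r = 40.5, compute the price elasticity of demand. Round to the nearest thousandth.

-0.135

Evaluating quantity at (p, M, P_r) gives x = 20 − 4.33(27.3) + 0.021(47000) − 0.38(40.5) = 20 − 118.209 + 987 − 15.39 = 873.401.
∂x/∂p = −4.33, so E_p = (−4.33)·(27.3/873.401) ≈ -0.135.
|E_p| < 1: demand is inelastic.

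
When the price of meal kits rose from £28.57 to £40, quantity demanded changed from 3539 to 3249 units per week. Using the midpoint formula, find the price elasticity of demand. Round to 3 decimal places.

-0.256

%ΔQ = (3249 − 3539)/[(3539 + 3249)/2] = -290/3394 ≈ -0.0854.
%ΔP = (40 − 28.57)/[(28.57 + 40)/2] = 11.43/34.285 ≈ 0.3334.
Arc elasticity E = %ΔQ/%ΔP ≈ -0.0854/0.3334 ≈ -0.256.
|E| < 1: demand is inelastic over this range.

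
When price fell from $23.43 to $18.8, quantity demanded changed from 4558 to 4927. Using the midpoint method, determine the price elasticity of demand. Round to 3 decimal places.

%ΔQ = (4927 − 4558)/[(4558 + 4927)/2] = 369/4742.5 ≈ 0.0778.
%Δp = (18.8 − 23.43)/[(23.43 + 18.8)/2] = -4.63/21.115 ≈ -0.2193.
Arc elasticity E = %ΔQ/%Δp ≈ 0.0778/-0.2193 ≈ -0.355.
|E| < 1: demand is inelastic over this range.

-0.355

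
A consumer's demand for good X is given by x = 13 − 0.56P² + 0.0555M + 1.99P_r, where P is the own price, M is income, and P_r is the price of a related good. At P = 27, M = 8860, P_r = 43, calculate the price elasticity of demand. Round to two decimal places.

-4.48

Evaluating quantity at (P, M, P_r) gives x = 13 − 0.56(27)² + 0.0555(8860) + 1.99(43) = 13 − 408.24 + 491.73 + 85.57 = 182.06.
∂x/∂P = −2·0.56·P = -30.24, so E_p = -30.24·(27/182.06) ≈ -4.48.
|E_p| > 1: demand is elastic.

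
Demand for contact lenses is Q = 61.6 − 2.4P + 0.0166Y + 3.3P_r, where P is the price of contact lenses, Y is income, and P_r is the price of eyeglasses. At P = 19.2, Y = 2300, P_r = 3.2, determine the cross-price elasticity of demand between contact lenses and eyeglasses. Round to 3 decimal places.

Substituting, Q = 61.6 − 2.4(19.2) + 0.0166(2300) + 3.3(3.2) = 61.6 − 46.08 + 38.18 + 10.56 = 64.26.
∂Q/∂P_r = +3.3, so E_xy = 3.3·(3.2/64.26) ≈ 0.164.
E_xy > 0: the goods are substitutes.

0.164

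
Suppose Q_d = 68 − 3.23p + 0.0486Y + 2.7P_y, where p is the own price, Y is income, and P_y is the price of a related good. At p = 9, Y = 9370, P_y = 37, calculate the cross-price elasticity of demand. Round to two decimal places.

Substituting, Q_d = 68 − 3.23(9) + 0.0486(9370) + 2.7(37) = 68 − 29.07 + 455.382 + 99.9 = 594.212.
∂Q_d/∂P_y = +2.7, so E_xy = 2.7·(37/594.212) ≈ 0.17.
E_xy > 0: the goods are substitutes.

0.17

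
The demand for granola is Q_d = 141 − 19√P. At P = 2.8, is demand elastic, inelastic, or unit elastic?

At P = 2.8, Q_d = 109.2069.
dQ_d/dP = −19/(2√P) = −19/(2·1.6733).
Point elasticity E = (dQ_d/dP)·(P/Q_d) = -5.6773 × 2.8/109.2069 ≈ -0.146.
|E| ≈ 0.146 < 1, so demand is inelastic.

inelastic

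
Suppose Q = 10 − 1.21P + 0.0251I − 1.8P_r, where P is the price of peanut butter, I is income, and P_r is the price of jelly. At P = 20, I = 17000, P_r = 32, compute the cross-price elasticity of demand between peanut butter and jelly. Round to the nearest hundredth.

Q = 10 − 1.21(20) + 0.0251(17000) − 1.8(32) = 10 − 24.2 + 426.7 − 57.6 = 354.9.
∂Q/∂P_r = −1.8, so E_xy = -1.8·(32/354.9) ≈ -0.16.
E_xy < 0: the goods are complements.

-0.16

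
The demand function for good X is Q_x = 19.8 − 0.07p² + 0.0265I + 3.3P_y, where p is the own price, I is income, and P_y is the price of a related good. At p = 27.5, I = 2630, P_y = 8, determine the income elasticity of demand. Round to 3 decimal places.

1.107

At the given point, Q_x = 19.8 − 0.07(27.5)² + 0.0265(2630) + 3.3(8) = 19.8 − 52.9375 + 69.695 + 26.4 = 62.9575.
∂Q_x/∂I = +0.0265, so E_I = 0.0265·(2630/62.9575) ≈ 1.107.
E_I > 1: normal good (luxury).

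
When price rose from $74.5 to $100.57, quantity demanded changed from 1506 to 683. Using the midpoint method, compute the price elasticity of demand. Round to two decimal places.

-2.52

%ΔQ = (683 − 1506)/[(1506 + 683)/2] = -823/1094.5 ≈ -0.7519.
%ΔP = (100.57 − 74.5)/[(74.5 + 100.57)/2] = 26.07/87.535 ≈ 0.2978.
Arc elasticity E = %ΔQ/%ΔP ≈ -0.7519/0.2978 ≈ -2.52.
|E| > 1: demand is elastic over this range.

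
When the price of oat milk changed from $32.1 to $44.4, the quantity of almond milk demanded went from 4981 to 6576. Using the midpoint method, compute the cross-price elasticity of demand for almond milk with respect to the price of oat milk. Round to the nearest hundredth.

0.86

%ΔQ_x = (6576 − 4981)/[(4981+6576)/2] = 1595/5778.5 ≈ 0.2760.
%ΔP_y = (44.4 − 32.1)/[(32.1+44.4)/2] ≈ 0.3216.
E_xy = 0.2760/0.3216 ≈ 0.86.
E_xy > 0, so almond milk and oat milk are substitutes.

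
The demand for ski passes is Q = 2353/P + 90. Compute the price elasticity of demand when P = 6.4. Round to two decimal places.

-0.80

At P = 6.4, Q = 457.6563.
dQ/dP = −2353/P² = −57.4463.
Point elasticity E = (dQ/dP)·(P/Q) = -57.4463 × 6.4/457.6563 ≈ -0.80.
|E| < 1, so demand is inelastic at this price.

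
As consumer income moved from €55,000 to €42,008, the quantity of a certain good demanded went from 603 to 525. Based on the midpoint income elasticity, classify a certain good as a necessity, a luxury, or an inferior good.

necessity

%ΔQ = (525 − 603)/[(603+525)/2] = -78/564 ≈ -0.1383.
%ΔI = (42,008 − 55,000)/[(55,000+42,008)/2] = -12992/48504 ≈ -0.2679.
E_I = %ΔQ/%ΔI ≈ 0.516.
E_I ∈ (0,1): normal good (necessity).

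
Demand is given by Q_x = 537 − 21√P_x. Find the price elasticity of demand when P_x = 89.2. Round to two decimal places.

At P_x = 89.2, Q_x = 338.6639.
dQ_x/dP_x = −21/(2√P_x) = −21/(2·9.4446).
Point elasticity E = (dQ_x/dP_x)·(P_x/Q_x) = -1.1117 × 89.2/338.6639 ≈ -0.29.
|E| < 1, so demand is inelastic at this price.

-0.29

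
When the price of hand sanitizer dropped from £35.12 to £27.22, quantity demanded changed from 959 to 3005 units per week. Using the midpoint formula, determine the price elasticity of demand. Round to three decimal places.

%ΔQ = (3005 − 959)/[(959 + 3005)/2] = 2046/1982 ≈ 1.0323.
%Δp = (27.22 − 35.12)/[(35.12 + 27.22)/2] = -7.9/31.17 ≈ -0.2534.
Arc elasticity E = %ΔQ/%Δp ≈ 1.0323/-0.2534 ≈ -4.073.
|E| > 1: demand is elastic over this range.

-4.073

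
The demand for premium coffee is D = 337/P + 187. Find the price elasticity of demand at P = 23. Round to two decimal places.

At P = 23, D = 201.6522.
dD/dP = −337/P² = −0.6371.
Point elasticity E = (dD/dP)·(P/D) = -0.6371 × 23/201.6522 ≈ -0.07.
|E| < 1, so demand is inelastic at this price.

-0.07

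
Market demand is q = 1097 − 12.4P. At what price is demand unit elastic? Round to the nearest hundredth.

44.23

For linear demand q = a − bP, E = −bP/(a − bP). |E| = 1 ⇒ bP = a − bP ⇒ P = a/(2b).
P = 1097/(2·12.4) ≈ 44.23.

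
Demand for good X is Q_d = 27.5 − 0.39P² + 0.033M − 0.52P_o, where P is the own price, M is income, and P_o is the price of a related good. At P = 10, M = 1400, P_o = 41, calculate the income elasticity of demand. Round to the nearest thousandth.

3.453

Q_d = 27.5 − 0.39(10)² + 0.033(1400) − 0.52(41) = 27.5 − 39 + 46.2 − 21.32 = 13.38.
∂Q_d/∂M = +0.033, so E_I = 0.033·(1400/13.38) ≈ 3.453.
E_I > 1: normal good (luxury).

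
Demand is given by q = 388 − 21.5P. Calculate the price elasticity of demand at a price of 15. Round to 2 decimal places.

-4.92

At P = 15, q = 65.5.
dq/dP = −21.5.
Point elasticity E = (dq/dP)·(P/q) = -21.5 × 15/65.5 ≈ -4.92.
|E| > 1, so demand is elastic at this price.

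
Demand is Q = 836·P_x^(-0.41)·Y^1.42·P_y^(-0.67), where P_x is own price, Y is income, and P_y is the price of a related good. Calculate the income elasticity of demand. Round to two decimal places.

For a Cobb–Douglas (constant-elasticity) form Q = A·Y^α·…, the elasticity with respect to Y equals the exponent α at every point.
Here the exponent on Y is 1.42, so the income elasticity of demand is 1.42.

1.42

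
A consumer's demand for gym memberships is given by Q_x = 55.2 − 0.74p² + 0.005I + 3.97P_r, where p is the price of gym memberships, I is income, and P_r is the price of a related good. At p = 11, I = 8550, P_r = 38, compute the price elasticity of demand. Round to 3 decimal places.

-1.124

Q_x = 55.2 − 0.74(11)² + 0.005(8550) + 3.97(38) = 55.2 − 89.54 + 42.75 + 150.86 = 159.27.
∂Q_x/∂p = −2·0.74·p = -16.28, so E_p = -16.28·(11/159.27) ≈ -1.124.
|E_p| > 1: demand is elastic.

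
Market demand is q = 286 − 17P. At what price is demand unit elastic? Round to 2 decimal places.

For linear demand q = a − bP, E = −bP/(a − bP). |E| = 1 ⇒ bP = a − bP ⇒ P = a/(2b).
P = 286/(2·17) ≈ 8.41.

8.41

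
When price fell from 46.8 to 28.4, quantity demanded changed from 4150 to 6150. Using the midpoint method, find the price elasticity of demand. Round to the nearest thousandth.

%ΔQ = (6150 − 4150)/[(4150 + 6150)/2] = 2000/5150 ≈ 0.3883.
%Δp = (28.4 − 46.8)/[(46.8 + 28.4)/2] = -18.4/37.6 ≈ -0.4894.
Arc elasticity E = %ΔQ/%Δp ≈ 0.3883/-0.4894 ≈ -0.794.
|E| < 1: demand is inelastic over this range.

-0.794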